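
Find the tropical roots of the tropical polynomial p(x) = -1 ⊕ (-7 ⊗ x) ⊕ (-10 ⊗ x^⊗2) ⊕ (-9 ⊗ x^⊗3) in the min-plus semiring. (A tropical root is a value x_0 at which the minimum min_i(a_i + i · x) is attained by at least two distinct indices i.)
Roots: {-1, 3, 6}

Each tropical root is a break point of the lower envelope of the lines y = a_i + i · x (there are 4 lines, with slopes 0, 1, ..., 3). Only the lines that attain the minimum somewhere contribute to roots; other lines are dominated. Here the surviving (envelope) indices are i = 3, i = 2, i = 1, i = 0.
Intersections between consecutive envelope lines give the roots: for adjacent envelope indices i < j the intersection is x = (a_i − a_j) / (j − i). Reading off the sorted break points: {-1, 3, 6}.
Verification: at each break x_0, at least two indices attain the minimum of min_i(a_i + i · x_0).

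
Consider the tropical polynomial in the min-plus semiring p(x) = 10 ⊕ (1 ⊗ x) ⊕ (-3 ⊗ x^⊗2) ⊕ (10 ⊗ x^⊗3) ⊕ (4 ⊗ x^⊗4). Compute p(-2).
p(-2) = -7

A tropical monomial a ⊗ x^⊗i evaluates to a + i · x. Evaluating each term at x = -2:
  Term 0 contributes 10 + 0 · -2 = 10
  Term 1 contributes 1 + 1 · -2 = -1
  Term 2 contributes -3 + 2 · -2 = -7
  Term 3 contributes 10 + 3 · -2 = 4
  Term 4 contributes 4 + 4 · -2 = -4
p(-2) = ⊕ of these = min[10, -1, -7, 4, -4] = -7.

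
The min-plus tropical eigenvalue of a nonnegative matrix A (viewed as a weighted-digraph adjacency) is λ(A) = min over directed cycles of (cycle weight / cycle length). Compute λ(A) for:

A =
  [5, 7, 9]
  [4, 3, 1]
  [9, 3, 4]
λ(A) = 2

Enumerate directed cycles and compute their means (weight / length). Sample:
  cycle 0 → 0: weight = 5, length = 1, mean = 5/1 ≈ 5.000
  cycle 1 → 1: weight = 3, length = 1, mean = 3/1 ≈ 3.000
  cycle 2 → 2: weight = 4, length = 1, mean = 4/1 ≈ 4.000
  cycle 0 → 1 → 0: weight = 11, length = 2, mean = 11/2 ≈ 5.500
  cycle 0 → 2 → 0: weight = 18, length = 2, mean = 18/2 ≈ 9.000
  cycle 1 → 0 → 1: weight = 11, length = 2, mean = 11/2 ≈ 5.500
Minimum mean = 2.000, attained e.g. along the cycle 1 → 2 → 1 with weight 4 and length 2. So λ(A) = 4/2 = 2.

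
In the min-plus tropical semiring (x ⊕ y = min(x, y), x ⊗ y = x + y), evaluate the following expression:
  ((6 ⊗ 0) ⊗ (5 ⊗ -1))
((6 ⊗ 0) ⊗ (5 ⊗ -1)) = 10

Expand innermost to outermost. Recall ⊕ takes the minimum of its arguments and ⊗ takes their sum. Working out the expression ((6 ⊗ 0) ⊗ (5 ⊗ -1)) gives 10.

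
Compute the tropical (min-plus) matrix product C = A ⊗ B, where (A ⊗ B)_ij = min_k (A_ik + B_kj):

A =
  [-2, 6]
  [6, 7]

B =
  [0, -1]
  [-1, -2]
A ⊗ B =
  [-2, -3]
  [6, 5]

Apply the min-plus product entry-by-entry:
  C[0][0] = min over k of (A[0][0] + B[0][0] = -2 + 0 = -2, A[0][1] + B[1][0] = 6 + -1 = 5) = -2 (attained at k = 0)
  C[0][1] = min over k of (A[0][0] + B[0][1] = -2 + -1 = -3, A[0][1] + B[1][1] = 6 + -2 = 4) = -3 (attained at k = 0)
  C[1][0] = min over k of (A[1][0] + B[0][0] = 6 + 0 = 6, A[1][1] + B[1][0] = 7 + -1 = 6) = 6 (attained at k = 0)
  C[1][1] = min over k of (A[1][0] + B[0][1] = 6 + -1 = 5, A[1][1] + B[1][1] = 7 + -2 = 5) = 5 (attained at k = 0)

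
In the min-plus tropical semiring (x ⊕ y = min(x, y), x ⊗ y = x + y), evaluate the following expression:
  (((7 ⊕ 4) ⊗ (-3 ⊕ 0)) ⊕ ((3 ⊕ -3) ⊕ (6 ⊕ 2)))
(((7 ⊕ 4) ⊗ (-3 ⊕ 0)) ⊕ ((3 ⊕ -3) ⊕ (6 ⊕ 2))) = -3

Expand innermost to outermost. Recall ⊕ takes the minimum of its arguments and ⊗ takes their sum. Working out the expression (((7 ⊕ 4) ⊗ (-3 ⊕ 0)) ⊕ ((3 ⊕ -3) ⊕ (6 ⊕ 2))) gives -3.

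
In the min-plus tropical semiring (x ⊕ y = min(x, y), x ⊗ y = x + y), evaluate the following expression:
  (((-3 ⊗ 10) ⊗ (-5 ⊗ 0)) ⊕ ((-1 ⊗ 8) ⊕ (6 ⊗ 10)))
(((-3 ⊗ 10) ⊗ (-5 ⊗ 0)) ⊕ ((-1 ⊗ 8) ⊕ (6 ⊗ 10))) = 2

Expand innermost to outermost. Recall ⊕ takes the minimum of its arguments and ⊗ takes their sum. Working out the expression (((-3 ⊗ 10) ⊗ (-5 ⊗ 0)) ⊕ ((-1 ⊗ 8) ⊕ (6 ⊗ 10))) gives 2.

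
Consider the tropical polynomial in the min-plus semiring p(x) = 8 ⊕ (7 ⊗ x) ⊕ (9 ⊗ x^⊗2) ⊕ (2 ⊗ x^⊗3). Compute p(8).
p(8) = 8

A tropical monomial a ⊗ x^⊗i evaluates to a + i · x. Evaluating each term at x = 8:
  Term 0 contributes 8 + 0 · 8 = 8
  Term 1 contributes 7 + 1 · 8 = 15
  Term 2 contributes 9 + 2 · 8 = 25
  Term 3 contributes 2 + 3 · 8 = 26
p(8) = ⊕ of these = min[8, 15, 25, 26] = 8.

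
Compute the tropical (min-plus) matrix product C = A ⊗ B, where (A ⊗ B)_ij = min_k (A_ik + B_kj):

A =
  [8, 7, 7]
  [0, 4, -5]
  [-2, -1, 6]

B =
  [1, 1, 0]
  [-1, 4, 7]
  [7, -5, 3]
A ⊗ B =
  [6, 2, 8]
  [1, -10, -2]
  [-2, -1, -2]

Apply the min-plus product entry-by-entry:
  C[0][0] = min over k of (A[0][0] + B[0][0] = 8 + 1 = 9, A[0][1] + B[1][0] = 7 + -1 = 6, A[0][2] + B[2][0] = 7 + 7 = 14) = 6 (attained at k = 1)
  C[0][1] = min over k of (A[0][0] + B[0][1] = 8 + 1 = 9, A[0][1] + B[1][1] = 7 + 4 = 11, A[0][2] + B[2][1] = 7 + -5 = 2) = 2 (attained at k = 2)
  C[0][2] = min over k of (A[0][0] + B[0][2] = 8 + 0 = 8, A[0][1] + B[1][2] = 7 + 7 = 14, A[0][2] + B[2][2] = 7 + 3 = 10) = 8 (attained at k = 0)
  C[1][0] = min over k of (A[1][0] + B[0][0] = 0 + 1 = 1, A[1][1] + B[1][0] = 4 + -1 = 3, A[1][2] + B[2][0] = -5 + 7 = 2) = 1 (attained at k = 0)
  C[1][1] = min over k of (A[1][0] + B[0][1] = 0 + 1 = 1, A[1][1] + B[1][1] = 4 + 4 = 8, A[1][2] + B[2][1] = -5 + -5 = -10) = -10 (attained at k = 2)
  C[1][2] = min over k of (A[1][0] + B[0][2] = 0 + 0 = 0, A[1][1] + B[1][2] = 4 + 7 = 11, A[1][2] + B[2][2] = -5 + 3 = -2) = -2 (attained at k = 2)
  C[2][0] = min over k of (A[2][0] + B[0][0] = -2 + 1 = -1, A[2][1] + B[1][0] = -1 + -1 = -2, A[2][2] + B[2][0] = 6 + 7 = 13) = -2 (attained at k = 1)
  C[2][1] = min over k of (A[2][0] + B[0][1] = -2 + 1 = -1, A[2][1] + B[1][1] = -1 + 4 = 3, A[2][2] + B[2][1] = 6 + -5 = 1) = -1 (attained at k = 0)
  C[2][2] = min over k of (A[2][0] + B[0][2] = -2 + 0 = -2, A[2][1] + B[1][2] = -1 + 7 = 6, A[2][2] + B[2][2] = 6 + 3 = 9) = -2 (attained at k = 0)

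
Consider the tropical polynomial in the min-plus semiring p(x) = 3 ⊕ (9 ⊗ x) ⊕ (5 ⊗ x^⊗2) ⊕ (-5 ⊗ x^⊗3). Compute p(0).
p(0) = -5

A tropical monomial a ⊗ x^⊗i evaluates to a + i · x. Evaluating each term at x = 0:
  Term 0 contributes 3 + 0 · 0 = 3
  Term 1 contributes 9 + 1 · 0 = 9
  Term 2 contributes 5 + 2 · 0 = 5
  Term 3 contributes -5 + 3 · 0 = -5
p(0) = ⊕ of these = min[3, 9, 5, -5] = -5.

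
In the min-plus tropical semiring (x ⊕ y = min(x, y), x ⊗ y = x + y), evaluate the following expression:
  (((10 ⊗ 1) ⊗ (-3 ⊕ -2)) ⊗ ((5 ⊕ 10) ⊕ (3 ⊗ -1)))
(((10 ⊗ 1) ⊗ (-3 ⊕ -2)) ⊗ ((5 ⊕ 10) ⊕ (3 ⊗ -1))) = 10

Expand innermost to outermost. Recall ⊕ takes the minimum of its arguments and ⊗ takes their sum. Working out the expression (((10 ⊗ 1) ⊗ (-3 ⊕ -2)) ⊗ ((5 ⊕ 10) ⊕ (3 ⊗ -1))) gives 10.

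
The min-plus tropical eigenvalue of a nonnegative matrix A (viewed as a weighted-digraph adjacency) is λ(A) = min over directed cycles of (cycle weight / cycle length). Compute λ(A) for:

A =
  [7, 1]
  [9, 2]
λ(A) = 2

Enumerate directed cycles and compute their means (weight / length). Sample:
  cycle 0 → 0: weight = 7, length = 1, mean = 7/1 ≈ 7.000
  cycle 1 → 1: weight = 2, length = 1, mean = 2/1 ≈ 2.000
  cycle 0 → 1 → 0: weight = 10, length = 2, mean = 10/2 ≈ 5.000
  cycle 1 → 0 → 1: weight = 10, length = 2, mean = 10/2 ≈ 5.000
Minimum mean = 2.000, attained e.g. along the cycle 1 → 1 with weight 2 and length 1. So λ(A) = 2/1 = 2.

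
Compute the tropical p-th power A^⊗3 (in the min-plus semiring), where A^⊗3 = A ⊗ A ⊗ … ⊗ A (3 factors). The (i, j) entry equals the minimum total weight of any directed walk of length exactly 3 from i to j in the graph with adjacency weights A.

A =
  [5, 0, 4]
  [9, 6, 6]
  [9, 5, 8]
A^⊗3 =
  [14, 9, 11]
  [18, 14, 15]
  [18, 14, 15]

Each entry (A^⊗3)_ij equals the minimum over all length-3 walks i = v_0 → v_1 → … → v_3 = j of Σ_t A[v_t][v_{t+1}]. For example, for (i, j) = (0, 2) we minimise over 9 possible intermediate vertex sequences; the minimum is 11, attained along the walk 0 → 0 → 1 → 2.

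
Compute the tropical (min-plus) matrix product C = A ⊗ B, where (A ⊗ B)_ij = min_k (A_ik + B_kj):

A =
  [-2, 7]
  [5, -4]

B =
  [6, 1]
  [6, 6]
A ⊗ B =
  [4, -1]
  [2, 2]

Apply the min-plus product entry-by-entry:
  C[0][0] = min over k of (A[0][0] + B[0][0] = -2 + 6 = 4, A[0][1] + B[1][0] = 7 + 6 = 13) = 4 (attained at k = 0)
  C[0][1] = min over k of (A[0][0] + B[0][1] = -2 + 1 = -1, A[0][1] + B[1][1] = 7 + 6 = 13) = -1 (attained at k = 0)
  C[1][0] = min over k of (A[1][0] + B[0][0] = 5 + 6 = 11, A[1][1] + B[1][0] = -4 + 6 = 2) = 2 (attained at k = 1)
  C[1][1] = min over k of (A[1][0] + B[0][1] = 5 + 1 = 6, A[1][1] + B[1][1] = -4 + 6 = 2) = 2 (attained at k = 1)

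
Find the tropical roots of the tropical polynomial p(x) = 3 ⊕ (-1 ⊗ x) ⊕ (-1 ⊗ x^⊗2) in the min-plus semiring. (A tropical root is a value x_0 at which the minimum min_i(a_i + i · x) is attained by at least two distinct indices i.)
Roots: {0, 4}

Each tropical root is a break point of the lower envelope of the lines y = a_i + i · x (there are 3 lines, with slopes 0, 1, ..., 2). Only the lines that attain the minimum somewhere contribute to roots; other lines are dominated. Here the surviving (envelope) indices are i = 2, i = 1, i = 0.
Intersections between consecutive envelope lines give the roots: for adjacent envelope indices i < j the intersection is x = (a_i − a_j) / (j − i). Reading off the sorted break points: {0, 4}.
Verification: at each break x_0, at least two indices attain the minimum of min_i(a_i + i · x_0).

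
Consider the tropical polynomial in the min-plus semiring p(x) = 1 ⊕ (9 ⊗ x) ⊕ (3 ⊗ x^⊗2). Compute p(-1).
p(-1) = 1

A tropical monomial a ⊗ x^⊗i evaluates to a + i · x. Evaluating each term at x = -1:
  Term 0 contributes 1 + 0 · -1 = 1
  Term 1 contributes 9 + 1 · -1 = 8
  Term 2 contributes 3 + 2 · -1 = 1
p(-1) = ⊕ of these = min[1, 8, 1] = 1.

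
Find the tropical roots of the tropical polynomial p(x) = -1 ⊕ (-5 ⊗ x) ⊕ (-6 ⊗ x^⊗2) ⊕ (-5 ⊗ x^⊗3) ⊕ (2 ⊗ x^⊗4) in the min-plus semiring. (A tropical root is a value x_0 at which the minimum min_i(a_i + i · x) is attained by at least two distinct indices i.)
Roots: {-7, -1, 1, 4}

Each tropical root is a break point of the lower envelope of the lines y = a_i + i · x (there are 5 lines, with slopes 0, 1, ..., 4). Only the lines that attain the minimum somewhere contribute to roots; other lines are dominated. Here the surviving (envelope) indices are i = 4, i = 3, i = 2, i = 1, i = 0.
Intersections between consecutive envelope lines give the roots: for adjacent envelope indices i < j the intersection is x = (a_i − a_j) / (j − i). Reading off the sorted break points: {-7, -1, 1, 4}.
Verification: at each break x_0, at least two indices attain the minimum of min_i(a_i + i · x_0).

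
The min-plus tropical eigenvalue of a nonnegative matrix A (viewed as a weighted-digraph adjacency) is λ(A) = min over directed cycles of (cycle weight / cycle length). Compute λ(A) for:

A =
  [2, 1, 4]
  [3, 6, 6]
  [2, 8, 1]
λ(A) = 1

Enumerate directed cycles and compute their means (weight / length). Sample:
  cycle 0 → 0: weight = 2, length = 1, mean = 2/1 ≈ 2.000
  cycle 1 → 1: weight = 6, length = 1, mean = 6/1 ≈ 6.000
  cycle 2 → 2: weight = 1, length = 1, mean = 1/1 ≈ 1.000
  cycle 0 → 1 → 0: weight = 4, length = 2, mean = 4/2 ≈ 2.000
  cycle 0 → 2 → 0: weight = 6, length = 2, mean = 6/2 ≈ 3.000
  cycle 1 → 0 → 1: weight = 4, length = 2, mean = 4/2 ≈ 2.000
Minimum mean = 1.000, attained e.g. along the cycle 2 → 2 with weight 1 and length 1. So λ(A) = 1/1 = 1.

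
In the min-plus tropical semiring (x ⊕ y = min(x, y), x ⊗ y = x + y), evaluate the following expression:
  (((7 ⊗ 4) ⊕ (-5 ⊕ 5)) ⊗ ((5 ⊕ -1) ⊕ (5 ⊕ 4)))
(((7 ⊗ 4) ⊕ (-5 ⊕ 5)) ⊗ ((5 ⊕ -1) ⊕ (5 ⊕ 4))) = -6

Expand innermost to outermost. Recall ⊕ takes the minimum of its arguments and ⊗ takes their sum. Working out the expression (((7 ⊗ 4) ⊕ (-5 ⊕ 5)) ⊗ ((5 ⊕ -1) ⊕ (5 ⊕ 4))) gives -6.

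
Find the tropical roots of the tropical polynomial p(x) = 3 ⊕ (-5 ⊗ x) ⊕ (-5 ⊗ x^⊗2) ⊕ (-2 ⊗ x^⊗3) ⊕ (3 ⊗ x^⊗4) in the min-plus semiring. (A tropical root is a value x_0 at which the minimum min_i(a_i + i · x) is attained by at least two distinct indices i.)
Roots: {-5, -3, 0, 8}

Each tropical root is a break point of the lower envelope of the lines y = a_i + i · x (there are 5 lines, with slopes 0, 1, ..., 4). Only the lines that attain the minimum somewhere contribute to roots; other lines are dominated. Here the surviving (envelope) indices are i = 4, i = 3, i = 2, i = 1, i = 0.
Intersections between consecutive envelope lines give the roots: for adjacent envelope indices i < j the intersection is x = (a_i − a_j) / (j − i). Reading off the sorted break points: {-5, -3, 0, 8}.
Verification: at each break x_0, at least two indices attain the minimum of min_i(a_i + i · x_0).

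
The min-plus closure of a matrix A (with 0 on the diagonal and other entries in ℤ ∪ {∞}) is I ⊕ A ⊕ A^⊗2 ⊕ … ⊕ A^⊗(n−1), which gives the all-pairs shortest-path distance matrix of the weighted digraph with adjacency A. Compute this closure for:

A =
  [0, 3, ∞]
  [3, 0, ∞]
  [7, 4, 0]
Closure =
  [0, 3, ∞]
  [3, 0, ∞]
  [7, 4, 0]

This is the Floyd-Warshall all-pairs shortest-path computation. For each intermediate vertex k = 0, 1, …, 2, update dist[i][j] ← min(dist[i][j], dist[i][k] + dist[k][j]). The final matrix gives, for each (i, j), the minimum total weight of any directed path from i to j (possibly empty when i = j).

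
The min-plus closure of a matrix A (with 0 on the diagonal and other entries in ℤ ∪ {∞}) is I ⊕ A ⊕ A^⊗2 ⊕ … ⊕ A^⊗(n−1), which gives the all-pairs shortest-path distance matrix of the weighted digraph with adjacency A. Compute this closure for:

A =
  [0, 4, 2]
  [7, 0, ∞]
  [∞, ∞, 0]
Closure =
  [0, 4, 2]
  [7, 0, 9]
  [∞, ∞, 0]

This is the Floyd-Warshall all-pairs shortest-path computation. For each intermediate vertex k = 0, 1, …, 2, update dist[i][j] ← min(dist[i][j], dist[i][k] + dist[k][j]). The final matrix gives, for each (i, j), the minimum total weight of any directed path from i to j (possibly empty when i = j).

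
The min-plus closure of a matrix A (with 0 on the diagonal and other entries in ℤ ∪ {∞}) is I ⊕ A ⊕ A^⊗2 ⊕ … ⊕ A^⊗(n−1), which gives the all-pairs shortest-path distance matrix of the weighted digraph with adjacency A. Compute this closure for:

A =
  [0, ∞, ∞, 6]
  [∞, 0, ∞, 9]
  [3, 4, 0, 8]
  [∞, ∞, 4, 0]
Closure =
  [0, 14, 10, 6]
  [16, 0, 13, 9]
  [3, 4, 0, 8]
  [7, 8, 4, 0]

This is the Floyd-Warshall all-pairs shortest-path computation. For each intermediate vertex k = 0, 1, …, 3, update dist[i][j] ← min(dist[i][j], dist[i][k] + dist[k][j]). The final matrix gives, for each (i, j), the minimum total weight of any directed path from i to j (possibly empty when i = j).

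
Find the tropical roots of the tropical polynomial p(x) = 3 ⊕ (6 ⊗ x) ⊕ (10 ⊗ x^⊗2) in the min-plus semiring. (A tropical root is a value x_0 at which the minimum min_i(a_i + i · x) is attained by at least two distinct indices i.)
Roots: {-4, -3}

Each tropical root is a break point of the lower envelope of the lines y = a_i + i · x (there are 3 lines, with slopes 0, 1, ..., 2). Only the lines that attain the minimum somewhere contribute to roots; other lines are dominated. Here the surviving (envelope) indices are i = 2, i = 1, i = 0.
Intersections between consecutive envelope lines give the roots: for adjacent envelope indices i < j the intersection is x = (a_i − a_j) / (j − i). Reading off the sorted break points: {-4, -3}.
Verification: at each break x_0, at least two indices attain the minimum of min_i(a_i + i · x_0).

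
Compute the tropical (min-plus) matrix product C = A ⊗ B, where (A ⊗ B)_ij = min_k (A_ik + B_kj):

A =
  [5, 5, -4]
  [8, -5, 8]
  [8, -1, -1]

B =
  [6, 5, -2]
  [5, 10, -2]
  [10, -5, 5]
A ⊗ B =
  [6, -9, 1]
  [0, 3, -7]
  [4, -6, -3]

Apply the min-plus product entry-by-entry:
  C[0][0] = min over k of (A[0][0] + B[0][0] = 5 + 6 = 11, A[0][1] + B[1][0] = 5 + 5 = 10, A[0][2] + B[2][0] = -4 + 10 = 6) = 6 (attained at k = 2)
  C[0][1] = min over k of (A[0][0] + B[0][1] = 5 + 5 = 10, A[0][1] + B[1][1] = 5 + 10 = 15, A[0][2] + B[2][1] = -4 + -5 = -9) = -9 (attained at k = 2)
  C[0][2] = min over k of (A[0][0] + B[0][2] = 5 + -2 = 3, A[0][1] + B[1][2] = 5 + -2 = 3, A[0][2] + B[2][2] = -4 + 5 = 1) = 1 (attained at k = 2)
  C[1][0] = min over k of (A[1][0] + B[0][0] = 8 + 6 = 14, A[1][1] + B[1][0] = -5 + 5 = 0, A[1][2] + B[2][0] = 8 + 10 = 18) = 0 (attained at k = 1)
  C[1][1] = min over k of (A[1][0] + B[0][1] = 8 + 5 = 13, A[1][1] + B[1][1] = -5 + 10 = 5, A[1][2] + B[2][1] = 8 + -5 = 3) = 3 (attained at k = 2)
  C[1][2] = min over k of (A[1][0] + B[0][2] = 8 + -2 = 6, A[1][1] + B[1][2] = -5 + -2 = -7, A[1][2] + B[2][2] = 8 + 5 = 13) = -7 (attained at k = 1)
  C[2][0] = min over k of (A[2][0] + B[0][0] = 8 + 6 = 14, A[2][1] + B[1][0] = -1 + 5 = 4, A[2][2] + B[2][0] = -1 + 10 = 9) = 4 (attained at k = 1)
  C[2][1] = min over k of (A[2][0] + B[0][1] = 8 + 5 = 13, A[2][1] + B[1][1] = -1 + 10 = 9, A[2][2] + B[2][1] = -1 + -5 = -6) = -6 (attained at k = 2)
  C[2][2] = min over k of (A[2][0] + B[0][2] = 8 + -2 = 6, A[2][1] + B[1][2] = -1 + -2 = -3, A[2][2] + B[2][2] = -1 + 5 = 4) = -3 (attained at k = 1)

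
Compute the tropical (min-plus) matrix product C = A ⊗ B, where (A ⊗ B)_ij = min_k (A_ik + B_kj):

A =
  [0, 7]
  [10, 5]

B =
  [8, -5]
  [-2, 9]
A ⊗ B =
  [5, -5]
  [3, 5]

Apply the min-plus product entry-by-entry:
  C[0][0] = min over k of (A[0][0] + B[0][0] = 0 + 8 = 8, A[0][1] + B[1][0] = 7 + -2 = 5) = 5 (attained at k = 1)
  C[0][1] = min over k of (A[0][0] + B[0][1] = 0 + -5 = -5, A[0][1] + B[1][1] = 7 + 9 = 16) = -5 (attained at k = 0)
  C[1][0] = min over k of (A[1][0] + B[0][0] = 10 + 8 = 18, A[1][1] + B[1][0] = 5 + -2 = 3) = 3 (attained at k = 1)
  C[1][1] = min over k of (A[1][0] + B[0][1] = 10 + -5 = 5, A[1][1] + B[1][1] = 5 + 9 = 14) = 5 (attained at k = 0)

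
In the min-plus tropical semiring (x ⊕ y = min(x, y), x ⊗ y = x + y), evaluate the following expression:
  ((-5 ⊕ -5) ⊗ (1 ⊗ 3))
((-5 ⊕ -5) ⊗ (1 ⊗ 3)) = -1

Expand innermost to outermost. Recall ⊕ takes the minimum of its arguments and ⊗ takes their sum. Working out the expression ((-5 ⊕ -5) ⊗ (1 ⊗ 3)) gives -1.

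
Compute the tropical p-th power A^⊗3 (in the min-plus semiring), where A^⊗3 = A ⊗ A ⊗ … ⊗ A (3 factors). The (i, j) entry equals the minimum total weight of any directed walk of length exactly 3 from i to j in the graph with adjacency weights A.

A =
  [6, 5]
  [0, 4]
A^⊗3 =
  [9, 10]
  [5, 9]

Each entry (A^⊗3)_ij equals the minimum over all length-3 walks i = v_0 → v_1 → … → v_3 = j of Σ_t A[v_t][v_{t+1}]. For example, for (i, j) = (0, 1) we minimise over 4 possible intermediate vertex sequences; the minimum is 10, attained along the walk 0 → 1 → 0 → 1.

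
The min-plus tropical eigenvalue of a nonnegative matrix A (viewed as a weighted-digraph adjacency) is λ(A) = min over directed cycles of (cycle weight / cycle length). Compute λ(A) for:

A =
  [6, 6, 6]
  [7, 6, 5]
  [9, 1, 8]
λ(A) = 3

Enumerate directed cycles and compute their means (weight / length). Sample:
  cycle 0 → 0: weight = 6, length = 1, mean = 6/1 ≈ 6.000
  cycle 1 → 1: weight = 6, length = 1, mean = 6/1 ≈ 6.000
  cycle 2 → 2: weight = 8, length = 1, mean = 8/1 ≈ 8.000
  cycle 0 → 1 → 0: weight = 13, length = 2, mean = 13/2 ≈ 6.500
  cycle 0 → 2 → 0: weight = 15, length = 2, mean = 15/2 ≈ 7.500
  cycle 1 → 0 → 1: weight = 13, length = 2, mean = 13/2 ≈ 6.500
Minimum mean = 3.000, attained e.g. along the cycle 1 → 2 → 1 with weight 6 and length 2. So λ(A) = 6/2 = 3.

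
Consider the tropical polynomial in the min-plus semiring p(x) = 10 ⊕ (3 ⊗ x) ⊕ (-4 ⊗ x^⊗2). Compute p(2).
p(2) = 0

A tropical monomial a ⊗ x^⊗i evaluates to a + i · x. Evaluating each term at x = 2:
  Term 0 contributes 10 + 0 · 2 = 10
  Term 1 contributes 3 + 1 · 2 = 5
  Term 2 contributes -4 + 2 · 2 = 0
p(2) = ⊕ of these = min[10, 5, 0] = 0.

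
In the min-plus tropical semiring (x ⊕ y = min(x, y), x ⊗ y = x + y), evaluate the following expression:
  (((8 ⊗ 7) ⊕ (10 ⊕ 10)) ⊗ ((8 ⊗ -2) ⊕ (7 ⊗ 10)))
(((8 ⊗ 7) ⊕ (10 ⊕ 10)) ⊗ ((8 ⊗ -2) ⊕ (7 ⊗ 10))) = 16

Expand innermost to outermost. Recall ⊕ takes the minimum of its arguments and ⊗ takes their sum. Working out the expression (((8 ⊗ 7) ⊕ (10 ⊕ 10)) ⊗ ((8 ⊗ -2) ⊕ (7 ⊗ 10))) gives 16.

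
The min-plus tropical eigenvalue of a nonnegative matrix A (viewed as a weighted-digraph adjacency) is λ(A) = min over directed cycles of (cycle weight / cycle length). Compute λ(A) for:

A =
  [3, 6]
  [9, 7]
λ(A) = 3

Enumerate directed cycles and compute their means (weight / length). Sample:
  cycle 0 → 0: weight = 3, length = 1, mean = 3/1 ≈ 3.000
  cycle 1 → 1: weight = 7, length = 1, mean = 7/1 ≈ 7.000
  cycle 0 → 1 → 0: weight = 15, length = 2, mean = 15/2 ≈ 7.500
  cycle 1 → 0 → 1: weight = 15, length = 2, mean = 15/2 ≈ 7.500
Minimum mean = 3.000, attained e.g. along the cycle 0 → 0 with weight 3 and length 1. So λ(A) = 3/1 = 3.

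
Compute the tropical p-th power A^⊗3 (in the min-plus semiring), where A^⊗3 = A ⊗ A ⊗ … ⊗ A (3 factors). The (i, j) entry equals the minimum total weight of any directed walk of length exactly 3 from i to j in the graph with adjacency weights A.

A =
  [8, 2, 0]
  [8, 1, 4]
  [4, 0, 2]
A^⊗3 =
  [6, 1, 4]
  [9, 3, 6]
  [8, 2, 5]

Each entry (A^⊗3)_ij equals the minimum over all length-3 walks i = v_0 → v_1 → … → v_3 = j of Σ_t A[v_t][v_{t+1}]. For example, for (i, j) = (0, 2) we minimise over 9 possible intermediate vertex sequences; the minimum is 4, attained along the walk 0 → 2 → 0 → 2.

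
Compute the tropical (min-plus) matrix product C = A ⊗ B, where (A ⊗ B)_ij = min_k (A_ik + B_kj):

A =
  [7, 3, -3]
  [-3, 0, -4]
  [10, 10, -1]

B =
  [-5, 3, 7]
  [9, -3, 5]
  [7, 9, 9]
A ⊗ B =
  [2, 0, 6]
  [-8, -3, 4]
  [5, 7, 8]

Apply the min-plus product entry-by-entry:
  C[0][0] = min over k of (A[0][0] + B[0][0] = 7 + -5 = 2, A[0][1] + B[1][0] = 3 + 9 = 12, A[0][2] + B[2][0] = -3 + 7 = 4) = 2 (attained at k = 0)
  C[0][1] = min over k of (A[0][0] + B[0][1] = 7 + 3 = 10, A[0][1] + B[1][1] = 3 + -3 = 0, A[0][2] + B[2][1] = -3 + 9 = 6) = 0 (attained at k = 1)
  C[0][2] = min over k of (A[0][0] + B[0][2] = 7 + 7 = 14, A[0][1] + B[1][2] = 3 + 5 = 8, A[0][2] + B[2][2] = -3 + 9 = 6) = 6 (attained at k = 2)
  C[1][0] = min over k of (A[1][0] + B[0][0] = -3 + -5 = -8, A[1][1] + B[1][0] = 0 + 9 = 9, A[1][2] + B[2][0] = -4 + 7 = 3) = -8 (attained at k = 0)
  C[1][1] = min over k of (A[1][0] + B[0][1] = -3 + 3 = 0, A[1][1] + B[1][1] = 0 + -3 = -3, A[1][2] + B[2][1] = -4 + 9 = 5) = -3 (attained at k = 1)
  C[1][2] = min over k of (A[1][0] + B[0][2] = -3 + 7 = 4, A[1][1] + B[1][2] = 0 + 5 = 5, A[1][2] + B[2][2] = -4 + 9 = 5) = 4 (attained at k = 0)
  C[2][0] = min over k of (A[2][0] + B[0][0] = 10 + -5 = 5, A[2][1] + B[1][0] = 10 + 9 = 19, A[2][2] + B[2][0] = -1 + 7 = 6) = 5 (attained at k = 0)
  C[2][1] = min over k of (A[2][0] + B[0][1] = 10 + 3 = 13, A[2][1] + B[1][1] = 10 + -3 = 7, A[2][2] + B[2][1] = -1 + 9 = 8) = 7 (attained at k = 1)
  C[2][2] = min over k of (A[2][0] + B[0][2] = 10 + 7 = 17, A[2][1] + B[1][2] = 10 + 5 = 15, A[2][2] + B[2][2] = -1 + 9 = 8) = 8 (attained at k = 2)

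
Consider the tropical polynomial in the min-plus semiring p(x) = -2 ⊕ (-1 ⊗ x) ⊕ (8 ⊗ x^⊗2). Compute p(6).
p(6) = -2

A tropical monomial a ⊗ x^⊗i evaluates to a + i · x. Evaluating each term at x = 6:
  Term 0 contributes -2 + 0 · 6 = -2
  Term 1 contributes -1 + 1 · 6 = 5
  Term 2 contributes 8 + 2 · 6 = 20
p(6) = ⊕ of these = min[-2, 5, 20] = -2.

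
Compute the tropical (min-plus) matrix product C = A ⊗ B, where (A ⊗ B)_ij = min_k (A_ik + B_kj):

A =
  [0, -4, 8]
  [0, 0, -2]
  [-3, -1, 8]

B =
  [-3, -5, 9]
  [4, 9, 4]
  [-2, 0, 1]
A ⊗ B =
  [-3, -5, 0]
  [-4, -5, -1]
  [-6, -8, 3]

Apply the min-plus product entry-by-entry:
  C[0][0] = min over k of (A[0][0] + B[0][0] = 0 + -3 = -3, A[0][1] + B[1][0] = -4 + 4 = 0, A[0][2] + B[2][0] = 8 + -2 = 6) = -3 (attained at k = 0)
  C[0][1] = min over k of (A[0][0] + B[0][1] = 0 + -5 = -5, A[0][1] + B[1][1] = -4 + 9 = 5, A[0][2] + B[2][1] = 8 + 0 = 8) = -5 (attained at k = 0)
  C[0][2] = min over k of (A[0][0] + B[0][2] = 0 + 9 = 9, A[0][1] + B[1][2] = -4 + 4 = 0, A[0][2] + B[2][2] = 8 + 1 = 9) = 0 (attained at k = 1)
  C[1][0] = min over k of (A[1][0] + B[0][0] = 0 + -3 = -3, A[1][1] + B[1][0] = 0 + 4 = 4, A[1][2] + B[2][0] = -2 + -2 = -4) = -4 (attained at k = 2)
  C[1][1] = min over k of (A[1][0] + B[0][1] = 0 + -5 = -5, A[1][1] + B[1][1] = 0 + 9 = 9, A[1][2] + B[2][1] = -2 + 0 = -2) = -5 (attained at k = 0)
  C[1][2] = min over k of (A[1][0] + B[0][2] = 0 + 9 = 9, A[1][1] + B[1][2] = 0 + 4 = 4, A[1][2] + B[2][2] = -2 + 1 = -1) = -1 (attained at k = 2)
  C[2][0] = min over k of (A[2][0] + B[0][0] = -3 + -3 = -6, A[2][1] + B[1][0] = -1 + 4 = 3, A[2][2] + B[2][0] = 8 + -2 = 6) = -6 (attained at k = 0)
  C[2][1] = min over k of (A[2][0] + B[0][1] = -3 + -5 = -8, A[2][1] + B[1][1] = -1 + 9 = 8, A[2][2] + B[2][1] = 8 + 0 = 8) = -8 (attained at k = 0)
  C[2][2] = min over k of (A[2][0] + B[0][2] = -3 + 9 = 6, A[2][1] + B[1][2] = -1 + 4 = 3, A[2][2] + B[2][2] = 8 + 1 = 9) = 3 (attained at k = 1)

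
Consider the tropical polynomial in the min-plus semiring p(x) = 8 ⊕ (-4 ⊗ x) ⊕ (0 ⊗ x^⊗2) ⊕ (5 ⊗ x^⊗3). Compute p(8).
p(8) = 4

A tropical monomial a ⊗ x^⊗i evaluates to a + i · x. Evaluating each term at x = 8:
  Term 0 contributes 8 + 0 · 8 = 8
  Term 1 contributes -4 + 1 · 8 = 4
  Term 2 contributes 0 + 2 · 8 = 16
  Term 3 contributes 5 + 3 · 8 = 29
p(8) = ⊕ of these = min[8, 4, 16, 29] = 4.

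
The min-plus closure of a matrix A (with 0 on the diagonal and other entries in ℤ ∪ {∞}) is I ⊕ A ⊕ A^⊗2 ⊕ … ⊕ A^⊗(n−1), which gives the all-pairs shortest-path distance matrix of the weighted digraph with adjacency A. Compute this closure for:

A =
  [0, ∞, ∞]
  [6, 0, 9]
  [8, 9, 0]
Closure =
  [0, ∞, ∞]
  [6, 0, 9]
  [8, 9, 0]

This is the Floyd-Warshall all-pairs shortest-path computation. For each intermediate vertex k = 0, 1, …, 2, update dist[i][j] ← min(dist[i][j], dist[i][k] + dist[k][j]). The final matrix gives, for each (i, j), the minimum total weight of any directed path from i to j (possibly empty when i = j).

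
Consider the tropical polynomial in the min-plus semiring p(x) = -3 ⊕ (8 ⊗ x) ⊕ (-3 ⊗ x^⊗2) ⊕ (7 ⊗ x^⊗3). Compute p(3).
p(3) = -3

A tropical monomial a ⊗ x^⊗i evaluates to a + i · x. Evaluating each term at x = 3:
  Term 0 contributes -3 + 0 · 3 = -3
  Term 1 contributes 8 + 1 · 3 = 11
  Term 2 contributes -3 + 2 · 3 = 3
  Term 3 contributes 7 + 3 · 3 = 16
p(3) = ⊕ of these = min[-3, 11, 3, 16] = -3.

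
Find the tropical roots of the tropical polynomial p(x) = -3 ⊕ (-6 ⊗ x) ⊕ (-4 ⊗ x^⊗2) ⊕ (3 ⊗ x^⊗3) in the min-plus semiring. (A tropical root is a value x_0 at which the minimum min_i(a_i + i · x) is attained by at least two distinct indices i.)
Roots: {-7, -2, 3}

Each tropical root is a break point of the lower envelope of the lines y = a_i + i · x (there are 4 lines, with slopes 0, 1, ..., 3). Only the lines that attain the minimum somewhere contribute to roots; other lines are dominated. Here the surviving (envelope) indices are i = 3, i = 2, i = 1, i = 0.
Intersections between consecutive envelope lines give the roots: for adjacent envelope indices i < j the intersection is x = (a_i − a_j) / (j − i). Reading off the sorted break points: {-7, -2, 3}.
Verification: at each break x_0, at least two indices attain the minimum of min_i(a_i + i · x_0).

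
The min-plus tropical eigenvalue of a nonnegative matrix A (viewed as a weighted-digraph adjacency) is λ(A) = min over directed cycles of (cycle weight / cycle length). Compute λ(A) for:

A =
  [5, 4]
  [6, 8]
λ(A) = 5

Enumerate directed cycles and compute their means (weight / length). Sample:
  cycle 0 → 0: weight = 5, length = 1, mean = 5/1 ≈ 5.000
  cycle 1 → 1: weight = 8, length = 1, mean = 8/1 ≈ 8.000
  cycle 0 → 1 → 0: weight = 10, length = 2, mean = 10/2 ≈ 5.000
  cycle 1 → 0 → 1: weight = 10, length = 2, mean = 10/2 ≈ 5.000
Minimum mean = 5.000, attained e.g. along the cycle 0 → 0 with weight 5 and length 1. So λ(A) = 5/1 = 5.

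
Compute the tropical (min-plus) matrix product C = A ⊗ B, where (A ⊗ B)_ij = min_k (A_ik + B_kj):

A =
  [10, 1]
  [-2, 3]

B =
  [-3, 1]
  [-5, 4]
A ⊗ B =
  [-4, 5]
  [-5, -1]

Apply the min-plus product entry-by-entry:
  C[0][0] = min over k of (A[0][0] + B[0][0] = 10 + -3 = 7, A[0][1] + B[1][0] = 1 + -5 = -4) = -4 (attained at k = 1)
  C[0][1] = min over k of (A[0][0] + B[0][1] = 10 + 1 = 11, A[0][1] + B[1][1] = 1 + 4 = 5) = 5 (attained at k = 1)
  C[1][0] = min over k of (A[1][0] + B[0][0] = -2 + -3 = -5, A[1][1] + B[1][0] = 3 + -5 = -2) = -5 (attained at k = 0)
  C[1][1] = min over k of (A[1][0] + B[0][1] = -2 + 1 = -1, A[1][1] + B[1][1] = 3 + 4 = 7) = -1 (attained at k = 0)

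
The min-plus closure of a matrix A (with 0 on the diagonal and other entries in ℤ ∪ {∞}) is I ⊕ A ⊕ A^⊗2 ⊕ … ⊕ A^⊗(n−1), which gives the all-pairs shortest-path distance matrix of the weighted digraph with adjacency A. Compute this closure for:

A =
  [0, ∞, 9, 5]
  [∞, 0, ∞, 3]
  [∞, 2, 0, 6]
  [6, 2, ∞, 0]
Closure =
  [0, 7, 9, 5]
  [9, 0, 18, 3]
  [11, 2, 0, 5]
  [6, 2, 15, 0]

This is the Floyd-Warshall all-pairs shortest-path computation. For each intermediate vertex k = 0, 1, …, 3, update dist[i][j] ← min(dist[i][j], dist[i][k] + dist[k][j]). The final matrix gives, for each (i, j), the minimum total weight of any directed path from i to j (possibly empty when i = j).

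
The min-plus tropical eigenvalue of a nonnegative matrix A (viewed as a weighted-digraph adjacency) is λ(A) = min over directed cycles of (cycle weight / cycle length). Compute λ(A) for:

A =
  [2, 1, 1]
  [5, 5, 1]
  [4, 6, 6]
λ(A) = 2

Enumerate directed cycles and compute their means (weight / length). Sample:
  cycle 0 → 0: weight = 2, length = 1, mean = 2/1 ≈ 2.000
  cycle 1 → 1: weight = 5, length = 1, mean = 5/1 ≈ 5.000
  cycle 2 → 2: weight = 6, length = 1, mean = 6/1 ≈ 6.000
  cycle 0 → 1 → 0: weight = 6, length = 2, mean = 6/2 ≈ 3.000
  cycle 0 → 2 → 0: weight = 5, length = 2, mean = 5/2 ≈ 2.500
  cycle 1 → 0 → 1: weight = 6, length = 2, mean = 6/2 ≈ 3.000
Minimum mean = 2.000, attained e.g. along the cycle 0 → 0 with weight 2 and length 1. So λ(A) = 2/1 = 2.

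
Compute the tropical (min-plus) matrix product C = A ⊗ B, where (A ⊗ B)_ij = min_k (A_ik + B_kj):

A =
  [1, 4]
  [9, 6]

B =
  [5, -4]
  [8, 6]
A ⊗ B =
  [6, -3]
  [14, 5]

Apply the min-plus product entry-by-entry:
  C[0][0] = min over k of (A[0][0] + B[0][0] = 1 + 5 = 6, A[0][1] + B[1][0] = 4 + 8 = 12) = 6 (attained at k = 0)
  C[0][1] = min over k of (A[0][0] + B[0][1] = 1 + -4 = -3, A[0][1] + B[1][1] = 4 + 6 = 10) = -3 (attained at k = 0)
  C[1][0] = min over k of (A[1][0] + B[0][0] = 9 + 5 = 14, A[1][1] + B[1][0] = 6 + 8 = 14) = 14 (attained at k = 0)
  C[1][1] = min over k of (A[1][0] + B[0][1] = 9 + -4 = 5, A[1][1] + B[1][1] = 6 + 6 = 12) = 5 (attained at k = 0)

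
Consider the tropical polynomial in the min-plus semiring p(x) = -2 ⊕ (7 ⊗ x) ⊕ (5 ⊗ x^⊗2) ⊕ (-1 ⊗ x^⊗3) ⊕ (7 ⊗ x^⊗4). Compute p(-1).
p(-1) = -4

A tropical monomial a ⊗ x^⊗i evaluates to a + i · x. Evaluating each term at x = -1:
  Term 0 contributes -2 + 0 · -1 = -2
  Term 1 contributes 7 + 1 · -1 = 6
  Term 2 contributes 5 + 2 · -1 = 3
  Term 3 contributes -1 + 3 · -1 = -4
  Term 4 contributes 7 + 4 · -1 = 3
p(-1) = ⊕ of these = min[-2, 6, 3, -4, 3] = -4.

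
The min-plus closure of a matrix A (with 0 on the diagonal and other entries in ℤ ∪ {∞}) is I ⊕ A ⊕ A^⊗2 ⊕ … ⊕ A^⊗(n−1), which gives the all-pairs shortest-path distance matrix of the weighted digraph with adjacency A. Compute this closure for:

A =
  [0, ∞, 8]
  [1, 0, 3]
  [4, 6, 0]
Closure =
  [0, 14, 8]
  [1, 0, 3]
  [4, 6, 0]

This is the Floyd-Warshall all-pairs shortest-path computation. For each intermediate vertex k = 0, 1, …, 2, update dist[i][j] ← min(dist[i][j], dist[i][k] + dist[k][j]). The final matrix gives, for each (i, j), the minimum total weight of any directed path from i to j (possibly empty when i = j).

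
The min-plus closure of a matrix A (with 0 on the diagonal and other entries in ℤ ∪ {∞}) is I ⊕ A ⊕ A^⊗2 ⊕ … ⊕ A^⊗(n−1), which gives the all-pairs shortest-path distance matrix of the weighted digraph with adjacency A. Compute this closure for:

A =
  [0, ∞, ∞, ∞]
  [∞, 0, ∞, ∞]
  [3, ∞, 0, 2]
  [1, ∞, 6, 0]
Closure =
  [0, ∞, ∞, ∞]
  [∞, 0, ∞, ∞]
  [3, ∞, 0, 2]
  [1, ∞, 6, 0]

This is the Floyd-Warshall all-pairs shortest-path computation. For each intermediate vertex k = 0, 1, …, 3, update dist[i][j] ← min(dist[i][j], dist[i][k] + dist[k][j]). The final matrix gives, for each (i, j), the minimum total weight of any directed path from i to j (possibly empty when i = j).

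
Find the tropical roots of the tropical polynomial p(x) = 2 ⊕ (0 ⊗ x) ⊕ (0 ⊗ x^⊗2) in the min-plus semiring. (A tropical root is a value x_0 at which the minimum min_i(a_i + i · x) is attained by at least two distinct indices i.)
Roots: {0, 2}

Each tropical root is a break point of the lower envelope of the lines y = a_i + i · x (there are 3 lines, with slopes 0, 1, ..., 2). Only the lines that attain the minimum somewhere contribute to roots; other lines are dominated. Here the surviving (envelope) indices are i = 2, i = 1, i = 0.
Intersections between consecutive envelope lines give the roots: for adjacent envelope indices i < j the intersection is x = (a_i − a_j) / (j − i). Reading off the sorted break points: {0, 2}.
Verification: at each break x_0, at least two indices attain the minimum of min_i(a_i + i · x_0).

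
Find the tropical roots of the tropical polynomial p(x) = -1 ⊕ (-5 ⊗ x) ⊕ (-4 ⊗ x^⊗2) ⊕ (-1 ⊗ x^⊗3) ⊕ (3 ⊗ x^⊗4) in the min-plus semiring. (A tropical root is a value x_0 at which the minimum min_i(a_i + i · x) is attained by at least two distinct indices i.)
Roots: {-4, -3, -1, 4}

Each tropical root is a break point of the lower envelope of the lines y = a_i + i · x (there are 5 lines, with slopes 0, 1, ..., 4). Only the lines that attain the minimum somewhere contribute to roots; other lines are dominated. Here the surviving (envelope) indices are i = 4, i = 3, i = 2, i = 1, i = 0.
Intersections between consecutive envelope lines give the roots: for adjacent envelope indices i < j the intersection is x = (a_i − a_j) / (j − i). Reading off the sorted break points: {-4, -3, -1, 4}.
Verification: at each break x_0, at least two indices attain the minimum of min_i(a_i + i · x_0).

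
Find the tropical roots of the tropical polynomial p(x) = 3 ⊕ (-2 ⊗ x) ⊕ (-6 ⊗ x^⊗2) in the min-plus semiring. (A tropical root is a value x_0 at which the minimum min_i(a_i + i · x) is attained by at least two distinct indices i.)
Roots: {4, 5}

Each tropical root is a break point of the lower envelope of the lines y = a_i + i · x (there are 3 lines, with slopes 0, 1, ..., 2). Only the lines that attain the minimum somewhere contribute to roots; other lines are dominated. Here the surviving (envelope) indices are i = 2, i = 1, i = 0.
Intersections between consecutive envelope lines give the roots: for adjacent envelope indices i < j the intersection is x = (a_i − a_j) / (j − i). Reading off the sorted break points: {4, 5}.
Verification: at each break x_0, at least two indices attain the minimum of min_i(a_i + i · x_0).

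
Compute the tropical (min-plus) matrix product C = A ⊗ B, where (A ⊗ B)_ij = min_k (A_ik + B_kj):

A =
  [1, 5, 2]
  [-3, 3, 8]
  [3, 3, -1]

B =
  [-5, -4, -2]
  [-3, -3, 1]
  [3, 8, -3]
A ⊗ B =
  [-4, -3, -1]
  [-8, -7, -5]
  [-2, -1, -4]

Apply the min-plus product entry-by-entry:
  C[0][0] = min over k of (A[0][0] + B[0][0] = 1 + -5 = -4, A[0][1] + B[1][0] = 5 + -3 = 2, A[0][2] + B[2][0] = 2 + 3 = 5) = -4 (attained at k = 0)
  C[0][1] = min over k of (A[0][0] + B[0][1] = 1 + -4 = -3, A[0][1] + B[1][1] = 5 + -3 = 2, A[0][2] + B[2][1] = 2 + 8 = 10) = -3 (attained at k = 0)
  C[0][2] = min over k of (A[0][0] + B[0][2] = 1 + -2 = -1, A[0][1] + B[1][2] = 5 + 1 = 6, A[0][2] + B[2][2] = 2 + -3 = -1) = -1 (attained at k = 0)
  C[1][0] = min over k of (A[1][0] + B[0][0] = -3 + -5 = -8, A[1][1] + B[1][0] = 3 + -3 = 0, A[1][2] + B[2][0] = 8 + 3 = 11) = -8 (attained at k = 0)
  C[1][1] = min over k of (A[1][0] + B[0][1] = -3 + -4 = -7, A[1][1] + B[1][1] = 3 + -3 = 0, A[1][2] + B[2][1] = 8 + 8 = 16) = -7 (attained at k = 0)
  C[1][2] = min over k of (A[1][0] + B[0][2] = -3 + -2 = -5, A[1][1] + B[1][2] = 3 + 1 = 4, A[1][2] + B[2][2] = 8 + -3 = 5) = -5 (attained at k = 0)
  C[2][0] = min over k of (A[2][0] + B[0][0] = 3 + -5 = -2, A[2][1] + B[1][0] = 3 + -3 = 0, A[2][2] + B[2][0] = -1 + 3 = 2) = -2 (attained at k = 0)
  C[2][1] = min over k of (A[2][0] + B[0][1] = 3 + -4 = -1, A[2][1] + B[1][1] = 3 + -3 = 0, A[2][2] + B[2][1] = -1 + 8 = 7) = -1 (attained at k = 0)
  C[2][2] = min over k of (A[2][0] + B[0][2] = 3 + -2 = 1, A[2][1] + B[1][2] = 3 + 1 = 4, A[2][2] + B[2][2] = -1 + -3 = -4) = -4 (attained at k = 2)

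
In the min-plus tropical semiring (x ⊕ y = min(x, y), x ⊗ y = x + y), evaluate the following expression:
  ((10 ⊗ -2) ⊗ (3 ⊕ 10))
((10 ⊗ -2) ⊗ (3 ⊕ 10)) = 11

Expand innermost to outermost. Recall ⊕ takes the minimum of its arguments and ⊗ takes their sum. Working out the expression ((10 ⊗ -2) ⊗ (3 ⊕ 10)) gives 11.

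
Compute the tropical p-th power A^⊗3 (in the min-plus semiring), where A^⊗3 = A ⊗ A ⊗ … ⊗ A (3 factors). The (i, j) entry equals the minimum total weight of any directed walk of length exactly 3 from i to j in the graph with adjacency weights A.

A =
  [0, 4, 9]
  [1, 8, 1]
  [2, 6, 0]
A^⊗3 =
  [0, 4, 5]
  [1, 5, 1]
  [2, 6, 0]

Each entry (A^⊗3)_ij equals the minimum over all length-3 walks i = v_0 → v_1 → … → v_3 = j of Σ_t A[v_t][v_{t+1}]. For example, for (i, j) = (0, 2) we minimise over 9 possible intermediate vertex sequences; the minimum is 5, attained along the walk 0 → 0 → 1 → 2.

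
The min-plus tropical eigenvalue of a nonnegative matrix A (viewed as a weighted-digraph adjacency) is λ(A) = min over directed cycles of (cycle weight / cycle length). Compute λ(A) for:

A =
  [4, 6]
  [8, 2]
λ(A) = 2

Enumerate directed cycles and compute their means (weight / length). Sample:
  cycle 0 → 0: weight = 4, length = 1, mean = 4/1 ≈ 4.000
  cycle 1 → 1: weight = 2, length = 1, mean = 2/1 ≈ 2.000
  cycle 0 → 1 → 0: weight = 14, length = 2, mean = 14/2 ≈ 7.000
  cycle 1 → 0 → 1: weight = 14, length = 2, mean = 14/2 ≈ 7.000
Minimum mean = 2.000, attained e.g. along the cycle 1 → 1 with weight 2 and length 1. So λ(A) = 2/1 = 2.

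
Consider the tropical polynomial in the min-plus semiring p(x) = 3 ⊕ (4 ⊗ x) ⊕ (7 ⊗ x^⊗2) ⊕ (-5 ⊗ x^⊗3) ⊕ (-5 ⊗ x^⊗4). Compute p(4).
p(4) = 3

A tropical monomial a ⊗ x^⊗i evaluates to a + i · x. Evaluating each term at x = 4:
  Term 0 contributes 3 + 0 · 4 = 3
  Term 1 contributes 4 + 1 · 4 = 8
  Term 2 contributes 7 + 2 · 4 = 15
  Term 3 contributes -5 + 3 · 4 = 7
  Term 4 contributes -5 + 4 · 4 = 11
p(4) = ⊕ of these = min[3, 8, 15, 7, 11] = 3.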